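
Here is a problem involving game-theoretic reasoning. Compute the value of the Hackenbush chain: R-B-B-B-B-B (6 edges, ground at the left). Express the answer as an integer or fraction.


Edges (from ground): R-B-B-B-B-B
By Berlekamp's sign-expansion rule, a Blue-Red Hackenbush stalk has the value of the surreal number whose sign sequence is the edge sequence with B -> + and R -> -.
Sign sequence: -+++++
Trace the sign expansion in the surreal number tree, starting from 0:
Edge 1: R (sign -) -> bounds (-inf, 0), value = -1
Edge 2: B (sign +) -> bounds (-1, 0), value = -1/2
Edge 3: B (sign +) -> bounds (-1/2, 0), value = -1/4
Edge 4: B (sign +) -> bounds (-1/4, 0), value = -1/8
Edge 5: B (sign +) -> bounds (-1/8, 0), value = -1/16
Edge 6: B (sign +) -> bounds (-1/16, 0), value = -1/32
Game value = -1/32

-1/32


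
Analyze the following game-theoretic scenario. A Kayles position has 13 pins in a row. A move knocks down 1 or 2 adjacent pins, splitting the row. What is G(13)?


Kayles: a move removes 1 or 2 adjacent pins from a contiguous row.
Removing pins from a row of k leaves two independent rows (a, b) with a + b = k - 1 (one pin) or a + b = k - 2 (two pins); an end removal gives a = 0.
By Sprague-Grundy, G(k) = mex{ G(a) XOR G(b) } over all these splits. G(0) = 0.
G(1): splits (0,0):0^0=0 -> mex({0}) = 1
G(2): splits (0,1):0^1=1 (0,0):0^0=0 -> mex({0, 1}) = 2
G(3): splits (0,2):0^2=2 (1,1):1^1=0 (0,1):0^1=1 -> mex({0, 1, 2}) = 3
G(4): splits (0,3):0^3=3 (1,2):1^2=3 (0,2):0^2=2 (1,1):1^1=0 -> mex({0, 2, 3}) = 1
G(5): splits (0,4):0^1=1 (1,3):1^3=2 (2,2):2^2=0 (0,3):0^3=3 (1,2):1^2=3 -> mex({0, 1, 2, 3}) = 4
G(6) = mex({0, 1, 2, 4}) = 3
G(7) = mex({0, 1, 3, 4, 5}) = 2
G(8) = mex({0, 2, 3, 5, 6}) = 1
G(9) = mex({0, 1, 2, 3, 6, 7}) = 4
G(10) = mex({0, 1, 3, 4, 5, 7}) = 2
G(11) = mex({0, 1, 2, 3, 4, 5}) = 6
G(12) = mex({0, 1, 2, 3, 5, 6, 7}) = 4
G(13) = mex({0, 2, 3, 4, 6, 7}) = 1
Therefore G(13) = 1.

1


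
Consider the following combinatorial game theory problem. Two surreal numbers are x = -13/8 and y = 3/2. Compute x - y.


x = -13/8, y = 3/2
Converting to common denominator: 8
x = -13/8, y = 12/8
x - y = -13/8 - 3/2 = -25/8

-25/8


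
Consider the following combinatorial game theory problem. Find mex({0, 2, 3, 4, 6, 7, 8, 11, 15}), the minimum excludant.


Set = {0, 2, 3, 4, 6, 7, 8, 11, 15}
0 is in the set.
1 is NOT in the set. This is the mex.
mex = 1

1


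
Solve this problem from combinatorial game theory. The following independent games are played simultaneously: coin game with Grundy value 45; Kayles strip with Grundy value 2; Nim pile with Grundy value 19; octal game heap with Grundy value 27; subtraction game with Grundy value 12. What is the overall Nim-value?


By the Sprague-Grundy theorem, the Grundy value of a sum of games is the XOR of individual Grundy values.
coin game: Grundy value = 45. Running XOR: 0 XOR 45 = 45
Kayles strip: Grundy value = 2. Running XOR: 45 XOR 2 = 47
Nim pile: Grundy value = 19. Running XOR: 47 XOR 19 = 60
octal game heap: Grundy value = 27. Running XOR: 60 XOR 27 = 39
subtraction game: Grundy value = 12. Running XOR: 39 XOR 12 = 43
The combined Grundy value is 43.

43


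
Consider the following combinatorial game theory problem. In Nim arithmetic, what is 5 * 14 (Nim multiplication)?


Nim multiplication is bilinear over XOR: (u XOR v) * w = (u*w) XOR (v*w).
So we split each operand into its bit components and XOR the pairwise Nim products.
5 = 1 + 4 (as XOR of powers of 2).
14 = 2 + 4 + 8 (as XOR of powers of 2).
Using the standard Nim-product table on single bits:
  2*2 = 3,   2*4 = 8,   2*8 = 12,
  4*4 = 6,   4*8 = 11,  8*8 = 13,
and  1*x = x (identity), k*l = l*k (commutative).
Pairwise Nim products:
  1 * 2 = 2
  1 * 4 = 4
  1 * 8 = 8
  4 * 2 = 8
  4 * 4 = 6
  4 * 8 = 11
XOR them: 2 XOR 4 XOR 8 XOR 8 XOR 6 XOR 11 = 11.
Result: 5 * 14 = 11 (in Nim).

11


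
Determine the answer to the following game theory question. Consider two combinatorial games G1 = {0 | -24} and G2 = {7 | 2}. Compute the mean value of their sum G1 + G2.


G1 = {0 | -24}, G2 = {7 | 2}
Each is a switch {a | b} with numbers a > b; its mean value is (a + b)/2, and mean value is additive over game sums: m(G1 + G2) = m(G1) + m(G2).
Mean of G1 = (0 + (-24))/2 = -24/2 = -12
Mean of G2 = (7 + (2))/2 = 9/2 = 9/2
Mean of G1 + G2 = -12 + 9/2 = -15/2

-15/2


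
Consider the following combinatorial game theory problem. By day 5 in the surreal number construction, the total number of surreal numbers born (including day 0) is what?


Day 0: {|} = 0 is born. Count = 1.
Day n: the number of surreal numbers born by day n is 2^(n+1) - 1.
By day 0: 2^1 - 1 = 1
By day 1: 2^2 - 1 = 3
By day 2: 2^3 - 1 = 7
By day 3: 2^4 - 1 = 15
By day 4: 2^5 - 1 = 31
By day 5: 2^6 - 1 = 63
By day 5: 63 surreal numbers.

63


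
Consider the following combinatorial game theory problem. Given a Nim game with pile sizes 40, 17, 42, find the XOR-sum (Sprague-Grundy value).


We need the XOR (exclusive or) of all pile sizes.
After XOR-ing pile 1 (size 40): 0 XOR 40 = 40
After XOR-ing pile 2 (size 17): 40 XOR 17 = 57
After XOR-ing pile 3 (size 42): 57 XOR 42 = 19
The Nim-value of this position is 19.

19


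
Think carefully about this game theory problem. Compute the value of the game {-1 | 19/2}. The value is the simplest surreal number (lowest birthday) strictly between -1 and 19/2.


Left options: {-1}, max = -1
Right options: {19/2}, min = 19/2
All options are numbers and max(Left) < min(Right), so by the simplicity theorem the value is the simplest (earliest-born) number strictly between -1 and 19/2.
Integers 0 through 9 all lie strictly between -1 and 19/2.
Among integers, the simplest (lowest birthday = smallest |n|; 0 is born on day 0, +-n on day n) is 0.
No non-integer in the interval can be simpler: if x is a non-integer in the interval, then floor(x) or ceil(x) also lies in the interval (the interval contains an integer), and both are proper prefixes of x's sign expansion, i.e. born earlier. So the game value is 0.
Game value = 0

0


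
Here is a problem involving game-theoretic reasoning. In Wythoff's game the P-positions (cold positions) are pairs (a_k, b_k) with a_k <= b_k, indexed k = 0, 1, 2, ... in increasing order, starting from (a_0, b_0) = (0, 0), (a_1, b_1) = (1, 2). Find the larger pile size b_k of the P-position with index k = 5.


By Wythoff's theorem, a_k = floor(k * phi) and b_k = floor(k * phi^2) = a_k + k, where phi = (1 + sqrt(5))/2 is the golden ratio.
phi = (1 + sqrt(5))/2 = 1.618034
phi^2 = phi + 1 = 2.618034
k = 5
k * phi^2 = 5 * 2.618034 = 13.090170
b_5 = floor(k * phi^2) = 13 (check: a_5 + k = 8 + 5 = 13)

13


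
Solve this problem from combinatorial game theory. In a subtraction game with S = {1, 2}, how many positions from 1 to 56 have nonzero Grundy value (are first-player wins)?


Subtraction set S = {1, 2}, so G(n) = n mod 3.
G(n) = 0 when n is a multiple of 3.
Multiples of 3 in [1, 56]: 18
N-positions (nonzero Grundy) = 56 - 18 = 38

38


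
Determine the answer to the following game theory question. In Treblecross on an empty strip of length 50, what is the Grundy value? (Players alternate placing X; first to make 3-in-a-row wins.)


Treblecross: place X on empty cells; 3-in-a-row wins.
Playing within two cells of an existing X lets the opponent win at once, so sensible play treats the cells i-2..i+2 around each X as dead. The player left with no safe cell loses, so this is a normal-play take-away game on strips of safe cells.
Placing X at cell i (0-indexed) of a strip of k safe cells leaves independent strips of sizes max(0, i-2) and max(0, k-i-3). Hence G(k) = mex{ G(max(0,i-2)) XOR G(max(0,k-i-3)) : 0 <= i < k }, with G(0) = 0.
G(1): splits (0,0):0^0=0 -> mex({0}) = 1
G(2): splits (0,0):0^0=0 -> mex({0}) = 1
G(3): splits (0,0):0^0=0 -> mex({0}) = 1
G(4): splits (0,1):0^1=1 (0,0):0^0=0 -> mex({0, 1}) = 2
G(5): splits (0,2):0^1=1 (0,1):0^1=1 (0,0):0^0=0 -> mex({0, 1}) = 2
G(6) = mex({1}) = 0
G(7) = mex({0, 1, 2}) = 3
G(8) = mex({0, 1, 2}) = 3
G(9) = mex({0, 2}) = 1
G(10) = mex({0, 2, 3}) = 1
G(11) = mex({0, 3}) = 1
G(12) = mex({1, 3}) = 0
G(13) = mex({0, 1, 2, 3}) = 4
G(14) = mex({0, 1, 2}) = 3
G(15) = mex({0, 1, 2}) = 3
G(16) = mex({0, 1, 2, 4}) = 3
G(17) = mex({0, 1, 3, 4}) = 2
G(18) = mex({0, 1, 3, 4}) = 2
G(19) = mex({0, 1, 3, 5}) = 2
G(20) = mex({0, 1, 2, 3, 5}) = 4
G(21) = mex({0, 1, 2, 3, 5}) = 4
G(22) = mex({1, 2, 6}) = 0
G(23) = mex({0, 1, 2, 3, 4, 6}) = 5
G(24) = mex({0, 1, 2, 3, 4}) = 5
G(25) = mex({0, 1, 3, 4, 7}) = 2
G(26) = mex({0, 1, 3, 4, 5, 7}) = 2
G(27) = mex({0, 1, 3, 5}) = 2
G(28) = mex({0, 1, 2, 5}) = 3
G(29) = mex({0, 1, 2, 4, 5, 6}) = 3
G(30) = mex({1, 2, 4, 6}) = 0
G(31) = mex({0, 1, 2, 3, 4, 6}) = 5
G(32) = mex({1, 2, 3, 4, 7}) = 0
G(33) = mex({0, 3, 7}) = 1
G(34) = mex({0, 2, 3, 5, 7}) = 1
G(35) = mex({0, 2, 3, 5, 6}) = 1
G(36) = mex({0, 1, 2, 5, 6}) = 3
G(37) = mex({0, 1, 2, 4, 5, 6}) = 3
G(38) = mex({0, 1, 2, 4}) = 3
G(39) = mex({0, 1, 2, 3, 4, 7}) = 5
G(40) = mex({0, 1, 2, 3, 4, 5, 7}) = 6
G(41) = mex({0, 1, 2, 3, 5, 7}) = 4
G(42) = mex({0, 1, 2, 3, 5, 6, 7}) = 4
G(43) = mex({0, 2, 3, 5, 6}) = 1
G(44) = mex({1, 2, 3, 4, 5, 6}) = 0
G(45) = mex({0, 1, 2, 3, 4, 6, 7}) = 5
G(46) = mex({0, 1, 2, 3, 4, 7}) = 5
G(47) = mex({0, 1, 2, 3, 4, 5, 7}) = 6
G(48) = mex({0, 1, 2, 3, 4, 5, 7}) = 6
G(49) = mex({0, 1, 3, 4, 5, 7}) = 2
G(50) = mex({0, 1, 2, 3, 4, 5, 6}) = 7
Therefore G(50) = 7.

7


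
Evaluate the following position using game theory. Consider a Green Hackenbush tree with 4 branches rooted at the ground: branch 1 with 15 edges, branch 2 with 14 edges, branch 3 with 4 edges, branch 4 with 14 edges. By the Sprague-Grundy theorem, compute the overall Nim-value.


The tree has 4 branches from the ground vertex.
In Green Hackenbush, the Nim-value of a simple path of length k is k.
Branch 1: length 15, Nim-value = 15
Branch 2: length 14, Nim-value = 14
Branch 3: length 4, Nim-value = 4
Branch 4: length 14, Nim-value = 14
Total Nim-value = XOR of all branch values:
0 XOR 15 = 15
15 XOR 14 = 1
1 XOR 4 = 5
5 XOR 14 = 11
Nim-value of the tree = 11

11


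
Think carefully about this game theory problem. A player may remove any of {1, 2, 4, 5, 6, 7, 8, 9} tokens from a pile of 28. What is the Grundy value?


The subtraction set is S = {1, 2, 4, 5, 6, 7, 8, 9}.
G(k) = mex{ G(k - s) : s in S, s <= k }. We compute iteratively: G(0) = 0.
G(1) = mex({0}) = 1
G(2) = mex({0, 1}) = 2
G(3) = mex({1, 2}) = 0
G(4) = mex({0, 2}) = 1
G(5) = mex({0, 1}) = 2
G(6) = mex({0, 1, 2}) = 3
G(7) = mex({0, 1, 2, 3}) = 4
G(8) = mex({0, 1, 2, 3, 4}) = 5
G(9) = mex({0, 1, 2, 4, 5}) = 3
G(10) = mex({0, 1, 2, 3, 5}) = 4
G(11) = mex({0, 1, 2, 3, 4}) = 5
G(12) = mex({0, 1, 2, 3, 4, 5}) = 6
G(13) = mex({1, 2, 3, 4, 5, 6}) = 0
G(14) = mex({0, 2, 3, 4, 5, 6}) = 1
G(15) = mex({0, 1, 3, 4, 5}) = 2
G(16) = mex({1, 2, 3, 4, 5, 6}) = 0
G(17) = mex({0, 2, 3, 4, 5, 6}) = 1
G(18) = mex({0, 1, 3, 4, 5, 6}) = 2
G(19) = mex({0, 1, 2, 4, 5, 6}) = 3
G(20) = mex({0, 1, 2, 3, 5, 6}) = 4
G(21) = mex({0, 1, 2, 3, 4, 6}) = 5
Observe that G(13)..G(21) = 0, 1, 2, 0, 1, 2, 3, 4, 5 repeats G(0)..G(8) = 0, 1, 2, 0, 1, 2, 3, 4, 5.
For k >= max(S) = 9, G(k) is determined by the previous 9 values G(k-9)..G(k-1); a window of 9 consecutive values has recurred shifted by 13, so by induction G(k + 13) = G(k) for all k >= 0: the sequence is periodic from the start with period 13.
One period: G(0..12) = 0, 1, 2, 0, 1, 2, 3, 4, 5, 3, 4, 5, 6.
28 mod 13 = 2, so G(28) = G(2) = 2.

2


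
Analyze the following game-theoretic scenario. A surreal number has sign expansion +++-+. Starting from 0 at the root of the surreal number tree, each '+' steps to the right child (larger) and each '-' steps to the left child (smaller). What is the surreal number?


Sign expansion: +++-+
Rule: track bounds (lo, hi), initially (-inf, +inf). On '+', the current value becomes lo and we move to the simplest number in (value, hi): value + 1 if hi = +inf, otherwise the midpoint (value + hi)/2. On '-', the current value becomes hi and we move to value - 1 if lo = -inf, otherwise the midpoint (lo + value)/2.
Start at 0.
Step 1: sign = +, move right. Bounds: (0, +inf). Value = 1
Step 2: sign = +, move right. Bounds: (1, +inf). Value = 2
Step 3: sign = +, move right. Bounds: (2, +inf). Value = 3
Step 4: sign = -, move left. Bounds: (2, 3). Value = 5/2
Step 5: sign = +, move right. Bounds: (5/2, 3). Value = 11/4
The surreal number with sign expansion +++-+ is 11/4.

11/4


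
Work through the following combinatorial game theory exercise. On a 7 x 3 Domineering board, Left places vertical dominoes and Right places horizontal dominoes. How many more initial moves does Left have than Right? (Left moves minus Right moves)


Board is 7 x 3 (rows x cols).
Left (vertical) placements: (rows-1) * cols = 6 * 3 = 18
Right (horizontal) placements: rows * (cols-1) = 7 * 2 = 14
Advantage = Left - Right = 18 - 14 = 4

4


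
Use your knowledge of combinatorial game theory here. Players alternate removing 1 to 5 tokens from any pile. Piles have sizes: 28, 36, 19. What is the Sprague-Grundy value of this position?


Subtraction set: {1, 2, 3, 4, 5}
For this subtraction set, G(n) = n mod 6 (period = max + 1 = 6).
Pile 1 (size 28): G(28) = 28 mod 6 = 4
Pile 2 (size 36): G(36) = 36 mod 6 = 0
Pile 3 (size 19): G(19) = 19 mod 6 = 1
Total Grundy value = XOR of all: 4 XOR 0 XOR 1 = 5

5


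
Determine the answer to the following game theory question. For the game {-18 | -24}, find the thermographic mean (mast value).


Game = {-18 | -24}, a switch {a | b} with numbers a > b.
Its thermograph has left wall a - t and right wall b + t, which meet at t = (a - b)/2, where both equal (a + b)/2. So the mast (mean value) is at (a + b)/2.
Mean = (-18 + (-24))/2 = -42/2 = -21

-21


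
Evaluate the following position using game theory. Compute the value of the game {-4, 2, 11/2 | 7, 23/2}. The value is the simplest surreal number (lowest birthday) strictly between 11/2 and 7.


Left options: {-4, 2, 11/2}, max = 11/2
Right options: {7, 23/2}, min = 7
All options are numbers and max(Left) < min(Right), so by the simplicity theorem the value is the simplest (earliest-born) number strictly between 11/2 and 7.
The only integer strictly between 11/2 and 7 is 6.
No non-integer in the interval can be simpler: if x is a non-integer in the interval, then floor(x) or ceil(x) also lies in the interval (the interval contains an integer), and both are proper prefixes of x's sign expansion, i.e. born earlier. So the game value is 6.
Game value = 6

6


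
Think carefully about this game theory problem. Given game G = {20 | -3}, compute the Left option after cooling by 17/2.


Original game: {20 | -3} (a switch {a | b} with a > b).
Cooling by t (for t below the temperature (a - b)/2 = 23/2) taxes each move by t: {a | b} cooled by t is {a - t | b + t}.
Cooling amount: t = 17/2
Cooled Left option: 20 - 17/2 = 23/2
Cooled Right option: -3 + 17/2 = 11/2
Cooled game: {23/2 | 11/2}
Left option = 23/2

23/2


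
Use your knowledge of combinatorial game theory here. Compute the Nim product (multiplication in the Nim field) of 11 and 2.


Nim multiplication is bilinear over XOR: (u XOR v) * w = (u*w) XOR (v*w).
So we split each operand into its bit components and XOR the pairwise Nim products.
11 = 1 + 2 + 8 (as XOR of powers of 2).
2 = 2 (as XOR of powers of 2).
Using the standard Nim-product table on single bits:
  2*2 = 3,   2*4 = 8,   2*8 = 12,
  4*4 = 6,   4*8 = 11,  8*8 = 13,
and  1*x = x (identity), k*l = l*k (commutative).
Pairwise Nim products:
  1 * 2 = 2
  2 * 2 = 3
  8 * 2 = 12
XOR them: 2 XOR 3 XOR 12 = 13.
Result: 11 * 2 = 13 (in Nim).

13


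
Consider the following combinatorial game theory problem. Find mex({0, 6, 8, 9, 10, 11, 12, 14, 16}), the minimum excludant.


Set = {0, 6, 8, 9, 10, 11, 12, 14, 16}
0 is in the set.
1 is NOT in the set. This is the mex.
mex = 1

1


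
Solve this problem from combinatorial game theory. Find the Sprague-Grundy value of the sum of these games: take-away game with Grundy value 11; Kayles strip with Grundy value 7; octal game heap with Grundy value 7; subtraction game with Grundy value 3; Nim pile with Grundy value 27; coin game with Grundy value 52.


By the Sprague-Grundy theorem, the Grundy value of a sum of games is the XOR of individual Grundy values.
take-away game: Grundy value = 11. Running XOR: 0 XOR 11 = 11
Kayles strip: Grundy value = 7. Running XOR: 11 XOR 7 = 12
octal game heap: Grundy value = 7. Running XOR: 12 XOR 7 = 11
subtraction game: Grundy value = 3. Running XOR: 11 XOR 3 = 8
Nim pile: Grundy value = 27. Running XOR: 8 XOR 27 = 19
coin game: Grundy value = 52. Running XOR: 19 XOR 52 = 39
The combined Grundy value is 39.

39


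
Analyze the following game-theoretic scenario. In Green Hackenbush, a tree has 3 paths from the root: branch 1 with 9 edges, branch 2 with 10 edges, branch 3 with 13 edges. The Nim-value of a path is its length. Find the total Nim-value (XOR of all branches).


The tree has 3 branches from the ground vertex.
In Green Hackenbush, the Nim-value of a simple path of length k is k.
Branch 1: length 9, Nim-value = 9
Branch 2: length 10, Nim-value = 10
Branch 3: length 13, Nim-value = 13
Total Nim-value = XOR of all branch values:
0 XOR 9 = 9
9 XOR 10 = 3
3 XOR 13 = 14
Nim-value of the tree = 14

14


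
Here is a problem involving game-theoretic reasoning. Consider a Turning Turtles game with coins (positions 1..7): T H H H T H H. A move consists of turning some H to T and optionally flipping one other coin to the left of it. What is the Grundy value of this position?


Coins: T H H H T H H
Key fact: a single head at position k behaves exactly like a Nim heap of size k (turning it to T and optionally flipping a coin at j < k corresponds to moving the heap from k to j, or to 0), and heads combine as a disjunctive sum (two heads at the same place would cancel, matching j XOR j = 0). So the Nim-value is the XOR of the 1-indexed positions of the heads.
Face-up positions (1-indexed): [2, 3, 4, 6, 7]
XOR 0 with 2: 0 XOR 2 = 2
XOR 2 with 3: 2 XOR 3 = 1
XOR 1 with 4: 1 XOR 4 = 5
XOR 5 with 6: 5 XOR 6 = 3
XOR 3 with 7: 3 XOR 7 = 4
Nim-value = 4

4


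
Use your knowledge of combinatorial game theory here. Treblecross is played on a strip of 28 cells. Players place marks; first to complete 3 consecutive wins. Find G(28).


Treblecross: place X on empty cells; 3-in-a-row wins.
Playing within two cells of an existing X lets the opponent win at once, so sensible play treats the cells i-2..i+2 around each X as dead. The player left with no safe cell loses, so this is a normal-play take-away game on strips of safe cells.
Placing X at cell i (0-indexed) of a strip of k safe cells leaves independent strips of sizes max(0, i-2) and max(0, k-i-3). Hence G(k) = mex{ G(max(0,i-2)) XOR G(max(0,k-i-3)) : 0 <= i < k }, with G(0) = 0.
G(1): splits (0,0):0^0=0 -> mex({0}) = 1
G(2): splits (0,0):0^0=0 -> mex({0}) = 1
G(3): splits (0,0):0^0=0 -> mex({0}) = 1
G(4): splits (0,1):0^1=1 (0,0):0^0=0 -> mex({0, 1}) = 2
G(5): splits (0,2):0^1=1 (0,1):0^1=1 (0,0):0^0=0 -> mex({0, 1}) = 2
G(6) = mex({1}) = 0
G(7) = mex({0, 1, 2}) = 3
G(8) = mex({0, 1, 2}) = 3
G(9) = mex({0, 2}) = 1
G(10) = mex({0, 2, 3}) = 1
G(11) = mex({0, 3}) = 1
G(12) = mex({1, 3}) = 0
G(13) = mex({0, 1, 2, 3}) = 4
G(14) = mex({0, 1, 2}) = 3
G(15) = mex({0, 1, 2}) = 3
G(16) = mex({0, 1, 2, 4}) = 3
G(17) = mex({0, 1, 3, 4}) = 2
G(18) = mex({0, 1, 3, 4}) = 2
G(19) = mex({0, 1, 3, 5}) = 2
G(20) = mex({0, 1, 2, 3, 5}) = 4
G(21) = mex({0, 1, 2, 3, 5}) = 4
G(22) = mex({1, 2, 6}) = 0
G(23) = mex({0, 1, 2, 3, 4, 6}) = 5
G(24) = mex({0, 1, 2, 3, 4}) = 5
G(25) = mex({0, 1, 3, 4, 7}) = 2
G(26) = mex({0, 1, 3, 4, 5, 7}) = 2
G(27) = mex({0, 1, 3, 5}) = 2
G(28) = mex({0, 1, 2, 5}) = 3
Therefore G(28) = 3.

3


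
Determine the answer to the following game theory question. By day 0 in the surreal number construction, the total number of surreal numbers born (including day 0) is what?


Day 0: {|} = 0 is born. Count = 1.
Day n: the number of surreal numbers born by day n is 2^(n+1) - 1.
By day 0: 2^1 - 1 = 1
By day 0: 1 surreal numbers.

1


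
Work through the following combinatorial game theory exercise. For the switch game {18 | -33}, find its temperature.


The game is {18 | -33}, a switch {a | b} with numbers a > b.
Cooling {a | b} by t gives {a - t | b + t}, which stops being hot when a - t = b + t, i.e. at t = (a - b)/2. So the temperature of a switch is (a - b)/2.
Temperature = (Left option - Right option) / 2
= (18 - (-33)) / 2
= 51 / 2
= 51/2

51/2


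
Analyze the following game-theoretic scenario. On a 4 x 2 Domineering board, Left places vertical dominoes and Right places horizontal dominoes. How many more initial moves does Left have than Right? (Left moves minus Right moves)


Board is 4 x 2 (rows x cols).
Left (vertical) placements: (rows-1) * cols = 3 * 2 = 6
Right (horizontal) placements: rows * (cols-1) = 4 * 1 = 4
Advantage = Left - Right = 6 - 4 = 2

2


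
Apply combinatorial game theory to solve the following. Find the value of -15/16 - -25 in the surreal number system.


x = -15/16, y = -25
Converting to common denominator: 16
x = -15/16, y = -400/16
x - y = -15/16 - -25 = 385/16

385/16


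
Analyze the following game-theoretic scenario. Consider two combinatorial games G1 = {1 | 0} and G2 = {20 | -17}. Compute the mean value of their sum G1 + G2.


G1 = {1 | 0}, G2 = {20 | -17}
Each is a switch {a | b} with numbers a > b; its mean value is (a + b)/2, and mean value is additive over game sums: m(G1 + G2) = m(G1) + m(G2).
Mean of G1 = (1 + (0))/2 = 1/2 = 1/2
Mean of G2 = (20 + (-17))/2 = 3/2 = 3/2
Mean of G1 + G2 = 1/2 + 3/2 = 2

2


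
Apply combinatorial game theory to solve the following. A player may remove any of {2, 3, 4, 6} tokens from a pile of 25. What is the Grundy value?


The subtraction set is S = {2, 3, 4, 6}.
G(k) = mex{ G(k - s) : s in S, s <= k }. We compute iteratively: G(0) = 0.
G(1) = mex({}) = 0
G(2) = mex({0}) = 1
G(3) = mex({0}) = 1
G(4) = mex({0, 1}) = 2
G(5) = mex({0, 1}) = 2
G(6) = mex({0, 1, 2}) = 3
G(7) = mex({0, 1, 2}) = 3
G(8) = mex({1, 2, 3}) = 0
G(9) = mex({1, 2, 3}) = 0
G(10) = mex({0, 2, 3}) = 1
G(11) = mex({0, 2, 3}) = 1
G(12) = mex({0, 1, 3}) = 2
G(13) = mex({0, 1, 3}) = 2
Observe that G(8)..G(13) = 0, 0, 1, 1, 2, 2 repeats G(0)..G(5) = 0, 0, 1, 1, 2, 2.
For k >= max(S) = 6, G(k) is determined by the previous 6 values G(k-6)..G(k-1); a window of 6 consecutive values has recurred shifted by 8, so by induction G(k + 8) = G(k) for all k >= 0: the sequence is periodic from the start with period 8.
One period: G(0..7) = 0, 0, 1, 1, 2, 2, 3, 3.
25 mod 8 = 1, so G(25) = G(1) = 0.

0


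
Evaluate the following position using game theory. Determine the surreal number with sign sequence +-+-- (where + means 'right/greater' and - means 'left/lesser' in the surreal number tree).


Sign expansion: +-+--
Rule: track bounds (lo, hi), initially (-inf, +inf). On '+', the current value becomes lo and we move to the simplest number in (value, hi): value + 1 if hi = +inf, otherwise the midpoint (value + hi)/2. On '-', the current value becomes hi and we move to value - 1 if lo = -inf, otherwise the midpoint (lo + value)/2.
Start at 0.
Step 1: sign = +, move right. Bounds: (0, +inf). Value = 1
Step 2: sign = -, move left. Bounds: (0, 1). Value = 1/2
Step 3: sign = +, move right. Bounds: (1/2, 1). Value = 3/4
Step 4: sign = -, move left. Bounds: (1/2, 3/4). Value = 5/8
Step 5: sign = -, move left. Bounds: (1/2, 5/8). Value = 9/16
The surreal number with sign expansion +-+-- is 9/16.

9/16


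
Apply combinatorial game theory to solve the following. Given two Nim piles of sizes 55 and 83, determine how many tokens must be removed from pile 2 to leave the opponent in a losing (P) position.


Piles: 55 and 83
Current XOR: 55 XOR 83 = 100 (non-zero, so this is an N-position).
To make the XOR zero, we need to find a move that balances the piles.
For pile 2 (size 83): target = 83 XOR 100 = 55
We reduce pile 2 from 83 to 55.
Tokens removed: 83 - 55 = 28
Verification: 55 XOR 55 = 0

28


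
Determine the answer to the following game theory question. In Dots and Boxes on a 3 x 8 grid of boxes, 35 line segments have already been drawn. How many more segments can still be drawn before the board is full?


Grid: 3 x 8 boxes, i.e. 4 rows and 9 columns of dots.
Horizontal edges: (rows + 1) * cols = 4 * 8 = 32
Vertical edges: rows * (cols + 1) = 3 * 9 = 27
Total edges: 32 + 27 = 59
Edges drawn: 35
Remaining: 59 - 35 = 24

24


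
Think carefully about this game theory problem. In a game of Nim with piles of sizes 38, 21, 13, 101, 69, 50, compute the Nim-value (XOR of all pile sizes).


We need the XOR (exclusive or) of all pile sizes.
After XOR-ing pile 1 (size 38): 0 XOR 38 = 38
After XOR-ing pile 2 (size 21): 38 XOR 21 = 51
After XOR-ing pile 3 (size 13): 51 XOR 13 = 62
After XOR-ing pile 4 (size 101): 62 XOR 101 = 91
After XOR-ing pile 5 (size 69): 91 XOR 69 = 30
After XOR-ing pile 6 (size 50): 30 XOR 50 = 44
The Nim-value of this position is 44.

44


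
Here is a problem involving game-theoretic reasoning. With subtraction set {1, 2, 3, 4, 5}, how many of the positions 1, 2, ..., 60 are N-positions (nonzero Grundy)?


Subtraction set S = {1, 2, 3, 4, 5}, so G(n) = n mod 6.
G(n) = 0 when n is a multiple of 6.
Multiples of 6 in [1, 60]: 10
N-positions (nonzero Grundy) = 60 - 10 = 50

50


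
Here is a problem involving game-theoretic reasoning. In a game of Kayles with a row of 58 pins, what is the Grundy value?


Kayles: a move removes 1 or 2 adjacent pins from a contiguous row.
Removing pins from a row of k leaves two independent rows (a, b) with a + b = k - 1 (one pin) or a + b = k - 2 (two pins); an end removal gives a = 0.
By Sprague-Grundy, G(k) = mex{ G(a) XOR G(b) } over all these splits. G(0) = 0.
G(1): splits (0,0):0^0=0 -> mex({0}) = 1
G(2): splits (0,1):0^1=1 (0,0):0^0=0 -> mex({0, 1}) = 2
G(3): splits (0,2):0^2=2 (1,1):1^1=0 (0,1):0^1=1 -> mex({0, 1, 2}) = 3
G(4): splits (0,3):0^3=3 (1,2):1^2=3 (0,2):0^2=2 (1,1):1^1=0 -> mex({0, 2, 3}) = 1
G(5): splits (0,4):0^1=1 (1,3):1^3=2 (2,2):2^2=0 (0,3):0^3=3 (1,2):1^2=3 -> mex({0, 1, 2, 3}) = 4
G(6) = mex({0, 1, 2, 4}) = 3
G(7) = mex({0, 1, 3, 4, 5}) = 2
G(8) = mex({0, 2, 3, 5, 6}) = 1
G(9) = mex({0, 1, 2, 3, 6, 7}) = 4
G(10) = mex({0, 1, 3, 4, 5, 7}) = 2
G(11) = mex({0, 1, 2, 3, 4, 5}) = 6
G(12) = mex({0, 1, 2, 3, 5, 6, 7}) = 4
G(13) = mex({0, 2, 3, 4, 6, 7}) = 1
G(14) = mex({0, 1, 4, 5, 6, 7}) = 2
G(15) = mex({0, 1, 2, 3, 4, 5, 6}) = 7
G(16) = mex({0, 2, 3, 5, 6, 7}) = 1
G(17) = mex({0, 1, 2, 3, 5, 6, 7}) = 4
G(18) = mex({0, 1, 2, 4, 5, 6}) = 3
G(19) = mex({0, 1, 3, 4, 5, 7}) = 2
G(20) = mex({0, 2, 3, 4, 5, 6, 7}) = 1
G(21) = mex({0, 1, 2, 3, 5, 6, 7}) = 4
G(22) = mex({0, 1, 2, 3, 4, 5, 7}) = 6
G(23) = mex({0, 1, 2, 3, 4, 5, 6}) = 7
G(24) = mex({0, 1, 2, 3, 5, 6, 7}) = 4
G(25) = mex({0, 2, 3, 4, 6, 7}) = 1
G(26) = mex({0, 1, 3, 4, 5, 6, 7}) = 2
G(27) = mex({0, 1, 2, 3, 4, 5, 6, 7}) = 8
G(28) = mex({0, 1, 2, 3, 4, 6, 7, 8}) = 5
G(29) = mex({0, 1, 2, 3, 5, 6, 7, 8, 9}) = 4
G(30) = mex({0, 1, 2, 3, 4, 5, 6, 9, 10}) = 7
G(31) = mex({0, 1, 3, 4, 5, 7, 10, 11}) = 2
G(32) = mex({0, 2, 3, 4, 5, 6, 7, 9, 11}) = 1
G(33) = mex({0, 1, 2, 3, 4, 5, 6, 7, 9, 12}) = 8
G(34) = mex({0, 1, 2, 3, 4, 5, 7, 8, 11, 12}) = 6
G(35) = mex({0, 1, 2, 3, 4, 5, 6, 8, 9, 10, 11}) = 7
G(36) = mex({0, 1, 2, 3, 5, 6, 7, 9, 10}) = 4
G(37) = mex({0, 2, 3, 4, 6, 7, 9, 10, 11, 12}) = 1
G(38) = mex({0, 1, 3, 4, 5, 6, 7, 9, 10, 11, 12}) = 2
G(39) = mex({0, 1, 2, 4, 5, 6, 7, 9, 10, 12, 14}) = 3
G(40) = mex({0, 2, 3, 4, 6, 7, 11, 12, 14}) = 1
G(41) = mex({0, 1, 2, 3, 5, 6, 7, 9, 10, 11, 12}) = 4
G(42) = mex({0, 1, 2, 3, 4, 5, 6, 9, 10}) = 7
G(43) = mex({0, 1, 3, 4, 5, 7, 9, 10, 12, 15}) = 2
G(44) = mex({0, 2, 3, 4, 5, 6, 7, 9, 10, 12, 15}) = 1
G(45) = mex({0, 1, 2, 3, 4, 5, 6, 7, 9, 10, 12, 14}) = 8
G(46) = mex({0, 1, 3, 4, 5, 7, 8, 11, 12, 14}) = 2
G(47) = mex({0, 1, 2, 3, 4, 5, 6, 8, 9, 10, 11, 12}) = 7
G(48) = mex({0, 1, 2, 3, 5, 6, 7, 9, 10}) = 4
G(49) = mex({0, 2, 3, 4, 6, 7, 9, 10, 11, 12, 15}) = 1
G(50) = mex({0, 1, 4, 5, 6, 7, 9, 11, 12, 14, 15}) = 2
G(51) = mex({0, 1, 2, 3, 4, 5, 6, 7, 9, 12, 14, 15}) = 8
G(52) = mex({0, 2, 3, 4, 5, 6, 7, 8, 11, 12, 15}) = 1
G(53) = mex({0, 1, 2, 3, 5, 6, 7, 8, 9, 10, 11, 12}) = 4
G(54) = mex({0, 1, 2, 3, 4, 5, 6, 9, 10}) = 7
G(55) = mex({0, 1, 3, 4, 5, 7, 9, 10, 11, 12}) = 2
G(56) = mex({0, 2, 3, 4, 5, 6, 7, 9, 10, 11, 12, 13, 14}) = 1
G(57) = mex({0, 1, 2, 3, 5, 6, 7, 9, 10, 12, 13, 14, 15}) = 4
G(58) = mex({0, 1, 3, 4, 5, 7, 11, 12, 14, 15}) = 2
Therefore G(58) = 2.

2


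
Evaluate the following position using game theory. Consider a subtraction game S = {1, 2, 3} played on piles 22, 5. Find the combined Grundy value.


Subtraction set: {1, 2, 3}
For this subtraction set, G(n) = n mod 4 (period = max + 1 = 4).
Pile 1 (size 22): G(22) = 22 mod 4 = 2
Pile 2 (size 5): G(5) = 5 mod 4 = 1
Total Grundy value = XOR of all: 2 XOR 1 = 3

3


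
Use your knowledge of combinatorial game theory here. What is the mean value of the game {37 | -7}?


Game = {37 | -7}, a switch {a | b} with numbers a > b.
Its thermograph has left wall a - t and right wall b + t, which meet at t = (a - b)/2, where both equal (a + b)/2. So the mast (mean value) is at (a + b)/2.
Mean = (37 + (-7))/2 = 30/2 = 15

15


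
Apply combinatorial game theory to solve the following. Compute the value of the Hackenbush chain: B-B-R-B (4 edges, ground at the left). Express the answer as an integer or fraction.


Edges (from ground): B-B-R-B
By Berlekamp's sign-expansion rule, a Blue-Red Hackenbush stalk has the value of the surreal number whose sign sequence is the edge sequence with B -> + and R -> -.
Sign sequence: ++-+
Trace the sign expansion in the surreal number tree, starting from 0:
Edge 1: B (sign +) -> bounds (0, +inf), value = 1
Edge 2: B (sign +) -> bounds (1, +inf), value = 2
Edge 3: R (sign -) -> bounds (1, 2), value = 3/2
Edge 4: B (sign +) -> bounds (3/2, 2), value = 7/4
Game value = 7/4

7/4


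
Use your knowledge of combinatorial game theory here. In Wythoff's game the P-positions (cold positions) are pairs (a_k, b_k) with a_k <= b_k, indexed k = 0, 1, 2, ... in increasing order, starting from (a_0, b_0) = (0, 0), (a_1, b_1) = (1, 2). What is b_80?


By Wythoff's theorem, a_k = floor(k * phi) and b_k = floor(k * phi^2) = a_k + k, where phi = (1 + sqrt(5))/2 is the golden ratio.
phi = (1 + sqrt(5))/2 = 1.618034
phi^2 = phi + 1 = 2.618034
k = 80
k * phi^2 = 80 * 2.618034 = 209.442719
b_80 = floor(k * phi^2) = 209 (check: a_80 + k = 129 + 80 = 209)

209


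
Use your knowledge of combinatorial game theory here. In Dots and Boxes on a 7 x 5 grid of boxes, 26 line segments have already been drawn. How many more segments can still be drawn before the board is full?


Grid: 7 x 5 boxes, i.e. 8 rows and 6 columns of dots.
Horizontal edges: (rows + 1) * cols = 8 * 5 = 40
Vertical edges: rows * (cols + 1) = 7 * 6 = 42
Total edges: 40 + 42 = 82
Edges drawn: 26
Remaining: 82 - 26 = 56

56


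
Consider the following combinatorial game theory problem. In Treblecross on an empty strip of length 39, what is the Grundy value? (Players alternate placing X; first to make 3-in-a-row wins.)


Treblecross: place X on empty cells; 3-in-a-row wins.
Playing within two cells of an existing X lets the opponent win at once, so sensible play treats the cells i-2..i+2 around each X as dead. The player left with no safe cell loses, so this is a normal-play take-away game on strips of safe cells.
Placing X at cell i (0-indexed) of a strip of k safe cells leaves independent strips of sizes max(0, i-2) and max(0, k-i-3). Hence G(k) = mex{ G(max(0,i-2)) XOR G(max(0,k-i-3)) : 0 <= i < k }, with G(0) = 0.
G(1): splits (0,0):0^0=0 -> mex({0}) = 1
G(2): splits (0,0):0^0=0 -> mex({0}) = 1
G(3): splits (0,0):0^0=0 -> mex({0}) = 1
G(4): splits (0,1):0^1=1 (0,0):0^0=0 -> mex({0, 1}) = 2
G(5): splits (0,2):0^1=1 (0,1):0^1=1 (0,0):0^0=0 -> mex({0, 1}) = 2
G(6) = mex({1}) = 0
G(7) = mex({0, 1, 2}) = 3
G(8) = mex({0, 1, 2}) = 3
G(9) = mex({0, 2}) = 1
G(10) = mex({0, 2, 3}) = 1
G(11) = mex({0, 3}) = 1
G(12) = mex({1, 3}) = 0
G(13) = mex({0, 1, 2, 3}) = 4
G(14) = mex({0, 1, 2}) = 3
G(15) = mex({0, 1, 2}) = 3
G(16) = mex({0, 1, 2, 4}) = 3
G(17) = mex({0, 1, 3, 4}) = 2
G(18) = mex({0, 1, 3, 4}) = 2
G(19) = mex({0, 1, 3, 5}) = 2
G(20) = mex({0, 1, 2, 3, 5}) = 4
G(21) = mex({0, 1, 2, 3, 5}) = 4
G(22) = mex({1, 2, 6}) = 0
G(23) = mex({0, 1, 2, 3, 4, 6}) = 5
G(24) = mex({0, 1, 2, 3, 4}) = 5
G(25) = mex({0, 1, 3, 4, 7}) = 2
G(26) = mex({0, 1, 3, 4, 5, 7}) = 2
G(27) = mex({0, 1, 3, 5}) = 2
G(28) = mex({0, 1, 2, 5}) = 3
G(29) = mex({0, 1, 2, 4, 5, 6}) = 3
G(30) = mex({1, 2, 4, 6}) = 0
G(31) = mex({0, 1, 2, 3, 4, 6}) = 5
G(32) = mex({1, 2, 3, 4, 7}) = 0
G(33) = mex({0, 3, 7}) = 1
G(34) = mex({0, 2, 3, 5, 7}) = 1
G(35) = mex({0, 2, 3, 5, 6}) = 1
G(36) = mex({0, 1, 2, 5, 6}) = 3
G(37) = mex({0, 1, 2, 4, 5, 6}) = 3
G(38) = mex({0, 1, 2, 4}) = 3
G(39) = mex({0, 1, 2, 3, 4, 7}) = 5
Therefore G(39) = 5.

5


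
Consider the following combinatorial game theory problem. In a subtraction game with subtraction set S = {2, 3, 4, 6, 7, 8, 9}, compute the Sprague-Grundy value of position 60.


The subtraction set is S = {2, 3, 4, 6, 7, 8, 9}.
G(k) = mex{ G(k - s) : s in S, s <= k }. We compute iteratively: G(0) = 0.
G(1) = mex({}) = 0
G(2) = mex({0}) = 1
G(3) = mex({0}) = 1
G(4) = mex({0, 1}) = 2
G(5) = mex({0, 1}) = 2
G(6) = mex({0, 1, 2}) = 3
G(7) = mex({0, 1, 2}) = 3
G(8) = mex({0, 1, 2, 3}) = 4
G(9) = mex({0, 1, 2, 3}) = 4
G(10) = mex({0, 1, 2, 3, 4}) = 5
G(11) = mex({1, 2, 3, 4}) = 0
G(12) = mex({1, 2, 3, 4, 5}) = 0
G(13) = mex({0, 2, 3, 4, 5}) = 1
G(14) = mex({0, 2, 3, 4, 5}) = 1
G(15) = mex({0, 1, 3, 4}) = 2
G(16) = mex({0, 1, 3, 4, 5}) = 2
G(17) = mex({0, 1, 2, 4, 5}) = 3
G(18) = mex({0, 1, 2, 4, 5}) = 3
G(19) = mex({0, 1, 2, 3, 5}) = 4
Observe that G(11)..G(19) = 0, 0, 1, 1, 2, 2, 3, 3, 4 repeats G(0)..G(8) = 0, 0, 1, 1, 2, 2, 3, 3, 4.
For k >= max(S) = 9, G(k) is determined by the previous 9 values G(k-9)..G(k-1); a window of 9 consecutive values has recurred shifted by 11, so by induction G(k + 11) = G(k) for all k >= 0: the sequence is periodic from the start with period 11.
One period: G(0..10) = 0, 0, 1, 1, 2, 2, 3, 3, 4, 4, 5.
60 mod 11 = 5, so G(60) = G(5) = 2.

2


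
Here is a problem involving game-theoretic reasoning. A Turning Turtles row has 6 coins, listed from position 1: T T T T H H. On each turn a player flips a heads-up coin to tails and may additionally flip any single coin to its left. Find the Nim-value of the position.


Coins: T T T T H H
Key fact: a single head at position k behaves exactly like a Nim heap of size k (turning it to T and optionally flipping a coin at j < k corresponds to moving the heap from k to j, or to 0), and heads combine as a disjunctive sum (two heads at the same place would cancel, matching j XOR j = 0). So the Nim-value is the XOR of the 1-indexed positions of the heads.
Face-up positions (1-indexed): [5, 6]
XOR 0 with 5: 0 XOR 5 = 5
XOR 5 with 6: 5 XOR 6 = 3
Nim-value = 3

3


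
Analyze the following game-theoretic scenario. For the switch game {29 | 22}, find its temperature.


The game is {29 | 22}, a switch {a | b} with numbers a > b.
Cooling {a | b} by t gives {a - t | b + t}, which stops being hot when a - t = b + t, i.e. at t = (a - b)/2. So the temperature of a switch is (a - b)/2.
Temperature = (Left option - Right option) / 2
= (29 - (22)) / 2
= 7 / 2
= 7/2

7/2


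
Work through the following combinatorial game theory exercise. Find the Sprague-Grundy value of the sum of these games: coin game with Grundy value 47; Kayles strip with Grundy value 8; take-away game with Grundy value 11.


By the Sprague-Grundy theorem, the Grundy value of a sum of games is the XOR of individual Grundy values.
coin game: Grundy value = 47. Running XOR: 0 XOR 47 = 47
Kayles strip: Grundy value = 8. Running XOR: 47 XOR 8 = 39
take-away game: Grundy value = 11. Running XOR: 39 XOR 11 = 44
The combined Grundy value is 44.

44


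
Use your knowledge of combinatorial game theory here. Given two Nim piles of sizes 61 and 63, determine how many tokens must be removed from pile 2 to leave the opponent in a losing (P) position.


Piles: 61 and 63
Current XOR: 61 XOR 63 = 2 (non-zero, so this is an N-position).
To make the XOR zero, we need to find a move that balances the piles.
For pile 2 (size 63): target = 63 XOR 2 = 61
We reduce pile 2 from 63 to 61.
Tokens removed: 63 - 61 = 2
Verification: 61 XOR 61 = 0

2


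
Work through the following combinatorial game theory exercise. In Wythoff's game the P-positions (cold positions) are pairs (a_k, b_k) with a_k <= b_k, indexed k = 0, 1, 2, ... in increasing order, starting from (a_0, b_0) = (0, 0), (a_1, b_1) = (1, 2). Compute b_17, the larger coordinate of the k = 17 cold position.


By Wythoff's theorem, a_k = floor(k * phi) and b_k = floor(k * phi^2) = a_k + k, where phi = (1 + sqrt(5))/2 is the golden ratio.
phi = (1 + sqrt(5))/2 = 1.618034
phi^2 = phi + 1 = 2.618034
k = 17
k * phi^2 = 17 * 2.618034 = 44.506578
b_17 = floor(k * phi^2) = 44 (check: a_17 + k = 27 + 17 = 44)

44


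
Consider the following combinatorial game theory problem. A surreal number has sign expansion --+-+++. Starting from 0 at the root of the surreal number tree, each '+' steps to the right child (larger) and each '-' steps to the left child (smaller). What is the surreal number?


Sign expansion: --+-+++
Rule: track bounds (lo, hi), initially (-inf, +inf). On '+', the current value becomes lo and we move to the simplest number in (value, hi): value + 1 if hi = +inf, otherwise the midpoint (value + hi)/2. On '-', the current value becomes hi and we move to value - 1 if lo = -inf, otherwise the midpoint (lo + value)/2.
Start at 0.
Step 1: sign = -, move left. Bounds: (-inf, 0). Value = -1
Step 2: sign = -, move left. Bounds: (-inf, -1). Value = -2
Step 3: sign = +, move right. Bounds: (-2, -1). Value = -3/2
Step 4: sign = -, move left. Bounds: (-2, -3/2). Value = -7/4
Step 5: sign = +, move right. Bounds: (-7/4, -3/2). Value = -13/8
Step 6: sign = +, move right. Bounds: (-13/8, -3/2). Value = -25/16
Step 7: sign = +, move right. Bounds: (-25/16, -3/2). Value = -49/32
The surreal number with sign expansion --+-+++ is -49/32.

-49/32


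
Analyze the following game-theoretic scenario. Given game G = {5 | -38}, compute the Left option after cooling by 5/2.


Original game: {5 | -38} (a switch {a | b} with a > b).
Cooling by t (for t below the temperature (a - b)/2 = 43/2) taxes each move by t: {a | b} cooled by t is {a - t | b + t}.
Cooling amount: t = 5/2
Cooled Left option: 5 - 5/2 = 5/2
Cooled Right option: -38 + 5/2 = -71/2
Cooled game: {5/2 | -71/2}
Left option = 5/2

5/2


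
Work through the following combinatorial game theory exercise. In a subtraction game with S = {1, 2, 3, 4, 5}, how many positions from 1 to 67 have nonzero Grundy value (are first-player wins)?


Subtraction set S = {1, 2, 3, 4, 5}, so G(n) = n mod 6.
G(n) = 0 when n is a multiple of 6.
Multiples of 6 in [1, 67]: 11
N-positions (nonzero Grundy) = 67 - 11 = 56

56


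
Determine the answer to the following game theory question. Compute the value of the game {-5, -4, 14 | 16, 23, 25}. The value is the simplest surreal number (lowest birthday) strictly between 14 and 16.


Left options: {-5, -4, 14}, max = 14
Right options: {16, 23, 25}, min = 16
All options are numbers and max(Left) < min(Right), so by the simplicity theorem the value is the simplest (earliest-born) number strictly between 14 and 16.
The only integer strictly between 14 and 16 is 15.
No non-integer in the interval can be simpler: if x is a non-integer in the interval, then floor(x) or ceil(x) also lies in the interval (the interval contains an integer), and both are proper prefixes of x's sign expansion, i.e. born earlier. So the game value is 15.
Game value = 15

15


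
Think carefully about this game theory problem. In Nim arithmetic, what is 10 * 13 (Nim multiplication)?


Nim multiplication is bilinear over XOR: (u XOR v) * w = (u*w) XOR (v*w).
So we split each operand into its bit components and XOR the pairwise Nim products.
10 = 2 + 8 (as XOR of powers of 2).
13 = 1 + 4 + 8 (as XOR of powers of 2).
Using the standard Nim-product table on single bits:
  2*2 = 3,   2*4 = 8,   2*8 = 12,
  4*4 = 6,   4*8 = 11,  8*8 = 13,
and  1*x = x (identity), k*l = l*k (commutative).
Pairwise Nim products:
  2 * 1 = 2
  2 * 4 = 8
  2 * 8 = 12
  8 * 1 = 8
  8 * 4 = 11
  8 * 8 = 13
XOR them: 2 XOR 8 XOR 12 XOR 8 XOR 11 XOR 13 = 8.
Result: 10 * 13 = 8 (in Nim).

8
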